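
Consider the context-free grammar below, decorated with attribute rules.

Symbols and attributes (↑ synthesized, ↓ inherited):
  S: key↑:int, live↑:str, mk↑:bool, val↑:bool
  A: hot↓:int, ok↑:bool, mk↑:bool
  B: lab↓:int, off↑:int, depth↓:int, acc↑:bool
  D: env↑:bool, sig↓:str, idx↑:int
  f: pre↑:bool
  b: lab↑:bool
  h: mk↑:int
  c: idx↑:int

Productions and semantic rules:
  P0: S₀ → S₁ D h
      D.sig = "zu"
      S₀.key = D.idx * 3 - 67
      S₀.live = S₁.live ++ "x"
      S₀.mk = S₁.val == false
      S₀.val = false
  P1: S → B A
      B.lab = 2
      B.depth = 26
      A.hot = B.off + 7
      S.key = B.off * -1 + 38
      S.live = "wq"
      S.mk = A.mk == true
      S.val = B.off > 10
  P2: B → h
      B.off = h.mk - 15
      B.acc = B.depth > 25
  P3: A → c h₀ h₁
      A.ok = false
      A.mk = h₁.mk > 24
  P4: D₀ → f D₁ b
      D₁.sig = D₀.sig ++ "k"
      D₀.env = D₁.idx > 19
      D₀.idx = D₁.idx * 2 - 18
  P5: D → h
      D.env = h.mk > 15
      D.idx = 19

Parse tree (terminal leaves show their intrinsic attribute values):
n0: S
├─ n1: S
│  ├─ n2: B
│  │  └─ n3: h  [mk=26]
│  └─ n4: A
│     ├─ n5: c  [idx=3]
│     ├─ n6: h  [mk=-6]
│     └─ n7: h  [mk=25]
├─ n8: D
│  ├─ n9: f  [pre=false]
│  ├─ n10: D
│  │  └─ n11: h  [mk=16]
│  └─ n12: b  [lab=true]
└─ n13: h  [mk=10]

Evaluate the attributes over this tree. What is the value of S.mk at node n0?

1. n2.lab = 2  [2]
2. n2.depth = 26  [26]
3. n3.mk = 26  [terminal]
4. n2.off = 11  [h.mk - 15]
5. n2.acc = true  [B.depth > 25]
6. n4.hot = 18  [B.off + 7]
7. n5.idx = 3  [terminal]
8. n6.mk = -6  [terminal]
9. n7.mk = 25  [terminal]
10. n4.ok = false  [false]
11. n4.mk = true  [h₁.mk > 24]
12. n1.key = 27  [B.off * -1 + 38]
13. n1.live = "wq"  ["wq"]
14. n1.mk = true  [A.mk == true]
15. n1.val = true  [B.off > 10]
16. n8.sig = "zu"  ["zu"]
17. n9.pre = false  [terminal]
18. n10.sig = "zuk"  [D₀.sig ++ "k"]
19. n11.mk = 16  [terminal]
20. n10.env = true  [h.mk > 15]
21. n10.idx = 19  [19]
22. n12.lab = true  [terminal]
23. n8.env = false  [D₁.idx > 19]
24. n8.idx = 20  [D₁.idx * 2 - 18]
25. n13.mk = 10  [terminal]
26. n0.key = -7  [D.idx * 3 - 67]
27. n0.live = "wqx"  [S₁.live ++ "x"]
28. n0.mk = false  [S₁.val == false]
29. n0.val = false  [false]

false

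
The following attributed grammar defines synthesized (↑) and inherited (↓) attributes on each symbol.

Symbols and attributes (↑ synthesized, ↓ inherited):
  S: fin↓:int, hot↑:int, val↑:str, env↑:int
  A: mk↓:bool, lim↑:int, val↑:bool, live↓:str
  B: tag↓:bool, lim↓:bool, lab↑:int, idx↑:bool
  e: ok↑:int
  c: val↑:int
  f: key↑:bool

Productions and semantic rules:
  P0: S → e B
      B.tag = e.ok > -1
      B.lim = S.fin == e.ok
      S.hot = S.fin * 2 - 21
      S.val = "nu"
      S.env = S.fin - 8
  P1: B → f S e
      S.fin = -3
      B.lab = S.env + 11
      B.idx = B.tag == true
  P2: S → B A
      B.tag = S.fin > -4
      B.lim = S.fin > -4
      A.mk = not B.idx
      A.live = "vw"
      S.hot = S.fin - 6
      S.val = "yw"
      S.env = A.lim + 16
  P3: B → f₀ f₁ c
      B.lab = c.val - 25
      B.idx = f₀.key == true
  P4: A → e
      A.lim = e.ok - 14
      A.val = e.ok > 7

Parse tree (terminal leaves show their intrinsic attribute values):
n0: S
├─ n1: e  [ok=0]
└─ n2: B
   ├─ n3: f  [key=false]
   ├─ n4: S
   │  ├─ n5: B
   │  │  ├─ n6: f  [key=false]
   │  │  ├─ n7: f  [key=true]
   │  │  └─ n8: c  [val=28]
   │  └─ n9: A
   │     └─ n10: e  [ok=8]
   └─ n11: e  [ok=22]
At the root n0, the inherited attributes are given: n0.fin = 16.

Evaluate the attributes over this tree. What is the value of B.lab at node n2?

1. n0.fin = 16  [given at root]
2. n1.ok = 0  [terminal]
3. n2.tag = true  [e.ok > -1]
4. n2.lim = false  [S.fin == e.ok]
5. n3.key = false  [terminal]
6. n4.fin = -3  [-3]
7. n5.tag = true  [S.fin > -4]
8. n5.lim = true  [S.fin > -4]
9. n6.key = false  [terminal]
10. n7.key = true  [terminal]
11. n8.val = 28  [terminal]
12. n5.lab = 3  [c.val - 25]
13. n5.idx = false  [f₀.key == true]
14. n9.mk = true  [not B.idx]
15. n9.live = "vw"  ["vw"]
16. n10.ok = 8  [terminal]
17. n9.lim = -6  [e.ok - 14]
18. n9.val = true  [e.ok > 7]
19. n4.hot = -9  [S.fin - 6]
20. n4.val = "yw"  ["yw"]
21. n4.env = 10  [A.lim + 16]
22. n11.ok = 22  [terminal]
23. n2.lab = 21  [S.env + 11]
24. n2.idx = true  [B.tag == true]
25. n0.hot = 11  [S.fin * 2 - 21]
26. n0.val = "nu"  ["nu"]
27. n0.env = 8  [S.fin - 8]

21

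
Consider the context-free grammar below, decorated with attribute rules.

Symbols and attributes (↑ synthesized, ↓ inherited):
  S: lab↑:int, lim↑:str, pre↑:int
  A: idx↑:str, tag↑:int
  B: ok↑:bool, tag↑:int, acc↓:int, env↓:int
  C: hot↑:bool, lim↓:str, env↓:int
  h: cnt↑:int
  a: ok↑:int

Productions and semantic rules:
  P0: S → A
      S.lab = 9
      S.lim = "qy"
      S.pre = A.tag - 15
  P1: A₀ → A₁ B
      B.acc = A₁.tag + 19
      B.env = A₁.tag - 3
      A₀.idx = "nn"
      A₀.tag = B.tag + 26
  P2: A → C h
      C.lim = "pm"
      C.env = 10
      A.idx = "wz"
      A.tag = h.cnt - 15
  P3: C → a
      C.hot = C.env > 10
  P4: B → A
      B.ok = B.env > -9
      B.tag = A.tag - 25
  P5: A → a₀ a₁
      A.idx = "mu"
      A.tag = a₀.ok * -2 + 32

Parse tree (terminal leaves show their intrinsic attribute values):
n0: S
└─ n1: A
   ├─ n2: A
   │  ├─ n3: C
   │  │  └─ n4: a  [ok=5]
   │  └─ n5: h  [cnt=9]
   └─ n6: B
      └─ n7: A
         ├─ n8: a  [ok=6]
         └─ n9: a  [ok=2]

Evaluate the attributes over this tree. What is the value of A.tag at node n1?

21

1. n3.lim = "pm"  ["pm"]
2. n3.env = 10  [10]
3. n4.ok = 5  [terminal]
4. n3.hot = false  [C.env > 10]
5. n5.cnt = 9  [terminal]
6. n2.idx = "wz"  ["wz"]
7. n2.tag = -6  [h.cnt - 15]
8. n6.acc = 13  [A₁.tag + 19]
9. n6.env = -9  [A₁.tag - 3]
10. n8.ok = 6  [terminal]
11. n9.ok = 2  [terminal]
12. n7.idx = "mu"  ["mu"]
13. n7.tag = 20  [a₀.ok * -2 + 32]
14. n6.ok = false  [B.env > -9]
15. n6.tag = -5  [A.tag - 25]
16. n1.idx = "nn"  ["nn"]
17. n1.tag = 21  [B.tag + 26]
18. n0.lab = 9  [9]
19. n0.lim = "qy"  ["qy"]
20. n0.pre = 6  [A.tag - 15]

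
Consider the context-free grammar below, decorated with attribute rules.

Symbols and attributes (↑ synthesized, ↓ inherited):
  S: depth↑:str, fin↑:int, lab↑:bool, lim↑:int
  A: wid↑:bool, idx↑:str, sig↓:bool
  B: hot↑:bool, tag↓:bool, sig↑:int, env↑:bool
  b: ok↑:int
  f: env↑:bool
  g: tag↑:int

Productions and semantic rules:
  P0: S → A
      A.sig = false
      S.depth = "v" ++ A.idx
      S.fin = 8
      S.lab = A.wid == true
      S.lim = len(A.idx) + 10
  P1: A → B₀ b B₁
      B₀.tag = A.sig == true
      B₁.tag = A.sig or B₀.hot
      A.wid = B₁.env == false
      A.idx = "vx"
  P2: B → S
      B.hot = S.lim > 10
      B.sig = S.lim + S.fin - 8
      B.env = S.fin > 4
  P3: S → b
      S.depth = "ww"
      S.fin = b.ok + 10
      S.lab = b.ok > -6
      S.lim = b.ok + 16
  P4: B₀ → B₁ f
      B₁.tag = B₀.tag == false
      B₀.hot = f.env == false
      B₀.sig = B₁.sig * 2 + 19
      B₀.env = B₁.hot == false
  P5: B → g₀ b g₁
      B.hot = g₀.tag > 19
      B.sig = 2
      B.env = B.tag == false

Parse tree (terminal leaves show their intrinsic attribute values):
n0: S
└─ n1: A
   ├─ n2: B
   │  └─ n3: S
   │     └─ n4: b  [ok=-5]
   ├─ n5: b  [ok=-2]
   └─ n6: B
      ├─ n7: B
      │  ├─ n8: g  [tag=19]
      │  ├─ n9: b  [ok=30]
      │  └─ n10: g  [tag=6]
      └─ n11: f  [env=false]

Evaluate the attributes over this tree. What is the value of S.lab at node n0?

1. n1.sig = false  [false]
2. n2.tag = false  [A.sig == true]
3. n4.ok = -5  [terminal]
4. n3.depth = "ww"  ["ww"]
5. n3.fin = 5  [b.ok + 10]
6. n3.lab = true  [b.ok > -6]
7. n3.lim = 11  [b.ok + 16]
8. n2.hot = true  [S.lim > 10]
9. n2.sig = 8  [S.lim + S.fin - 8]
10. n2.env = true  [S.fin > 4]
11. n5.ok = -2  [terminal]
12. n6.tag = true  [A.sig or B₀.hot]
13. n7.tag = false  [B₀.tag == false]
14. n8.tag = 19  [terminal]
15. n9.ok = 30  [terminal]
16. n10.tag = 6  [terminal]
17. n7.hot = false  [g₀.tag > 19]
18. n7.sig = 2  [2]
19. n7.env = true  [B.tag == false]
20. n11.env = false  [terminal]
21. n6.hot = true  [f.env == false]
22. n6.sig = 23  [B₁.sig * 2 + 19]
23. n6.env = true  [B₁.hot == false]
24. n1.wid = false  [B₁.env == false]
25. n1.idx = "vx"  ["vx"]
26. n0.depth = "vvx"  ["v" ++ A.idx]
27. n0.fin = 8  [8]
28. n0.lab = false  [A.wid == true]
29. n0.lim = 12  [len(A.idx) + 10]

false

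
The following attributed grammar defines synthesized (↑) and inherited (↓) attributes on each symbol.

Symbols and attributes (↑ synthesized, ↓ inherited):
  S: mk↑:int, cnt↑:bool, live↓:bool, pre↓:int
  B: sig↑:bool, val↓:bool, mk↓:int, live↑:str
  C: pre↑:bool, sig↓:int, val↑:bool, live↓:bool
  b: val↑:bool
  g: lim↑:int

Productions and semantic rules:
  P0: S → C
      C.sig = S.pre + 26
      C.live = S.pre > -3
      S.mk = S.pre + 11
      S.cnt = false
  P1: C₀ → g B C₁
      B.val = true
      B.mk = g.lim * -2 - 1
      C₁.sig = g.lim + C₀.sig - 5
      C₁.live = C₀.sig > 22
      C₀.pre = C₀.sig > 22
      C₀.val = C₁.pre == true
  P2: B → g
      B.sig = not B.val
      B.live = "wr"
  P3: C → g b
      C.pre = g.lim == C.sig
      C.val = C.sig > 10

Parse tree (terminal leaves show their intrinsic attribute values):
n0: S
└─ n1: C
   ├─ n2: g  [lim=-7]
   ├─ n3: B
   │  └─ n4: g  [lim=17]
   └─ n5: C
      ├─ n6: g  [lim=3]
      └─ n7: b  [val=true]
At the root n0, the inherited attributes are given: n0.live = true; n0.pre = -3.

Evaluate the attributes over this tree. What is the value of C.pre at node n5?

1. n0.live = true  [given at root]
2. n0.pre = -3  [given at root]
3. n1.sig = 23  [S.pre + 26]
4. n1.live = false  [S.pre > -3]
5. n2.lim = -7  [terminal]
6. n3.val = true  [true]
7. n3.mk = 13  [g.lim * -2 - 1]
8. n4.lim = 17  [terminal]
9. n3.sig = false  [not B.val]
10. n3.live = "wr"  ["wr"]
11. n5.sig = 11  [g.lim + C₀.sig - 5]
12. n5.live = true  [C₀.sig > 22]
13. n6.lim = 3  [terminal]
14. n7.val = true  [terminal]
15. n5.pre = false  [g.lim == C.sig]
16. n5.val = true  [C.sig > 10]
17. n1.pre = true  [C₀.sig > 22]
18. n1.val = false  [C₁.pre == true]
19. n0.mk = 8  [S.pre + 11]
20. n0.cnt = false  [false]

false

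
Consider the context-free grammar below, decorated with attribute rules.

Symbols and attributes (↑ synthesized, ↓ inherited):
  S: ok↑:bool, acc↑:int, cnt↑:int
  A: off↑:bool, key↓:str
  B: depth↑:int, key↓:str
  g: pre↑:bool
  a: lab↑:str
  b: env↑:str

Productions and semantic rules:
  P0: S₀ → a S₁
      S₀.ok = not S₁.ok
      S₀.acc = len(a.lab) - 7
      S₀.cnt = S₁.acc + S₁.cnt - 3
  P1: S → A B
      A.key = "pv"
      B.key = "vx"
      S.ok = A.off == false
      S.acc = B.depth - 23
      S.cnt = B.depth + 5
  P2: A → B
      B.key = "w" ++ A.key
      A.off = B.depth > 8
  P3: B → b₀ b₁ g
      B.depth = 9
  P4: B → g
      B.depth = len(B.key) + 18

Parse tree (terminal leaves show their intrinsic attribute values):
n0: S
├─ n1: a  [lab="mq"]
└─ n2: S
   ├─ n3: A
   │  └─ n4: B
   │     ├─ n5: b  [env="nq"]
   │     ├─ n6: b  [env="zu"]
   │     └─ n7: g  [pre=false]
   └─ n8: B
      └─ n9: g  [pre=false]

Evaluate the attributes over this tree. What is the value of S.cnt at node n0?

19

1. n1.lab = "mq"  [terminal]
2. n3.key = "pv"  ["pv"]
3. n4.key = "wpv"  ["w" ++ A.key]
4. n5.env = "nq"  [terminal]
5. n6.env = "zu"  [terminal]
6. n7.pre = false  [terminal]
7. n4.depth = 9  [9]
8. n3.off = true  [B.depth > 8]
9. n8.key = "vx"  ["vx"]
10. n9.pre = false  [terminal]
11. n8.depth = 20  [len(B.key) + 18]
12. n2.ok = false  [A.off == false]
13. n2.acc = -3  [B.depth - 23]
14. n2.cnt = 25  [B.depth + 5]
15. n0.ok = true  [not S₁.ok]
16. n0.acc = -5  [len(a.lab) - 7]
17. n0.cnt = 19  [S₁.acc + S₁.cnt - 3]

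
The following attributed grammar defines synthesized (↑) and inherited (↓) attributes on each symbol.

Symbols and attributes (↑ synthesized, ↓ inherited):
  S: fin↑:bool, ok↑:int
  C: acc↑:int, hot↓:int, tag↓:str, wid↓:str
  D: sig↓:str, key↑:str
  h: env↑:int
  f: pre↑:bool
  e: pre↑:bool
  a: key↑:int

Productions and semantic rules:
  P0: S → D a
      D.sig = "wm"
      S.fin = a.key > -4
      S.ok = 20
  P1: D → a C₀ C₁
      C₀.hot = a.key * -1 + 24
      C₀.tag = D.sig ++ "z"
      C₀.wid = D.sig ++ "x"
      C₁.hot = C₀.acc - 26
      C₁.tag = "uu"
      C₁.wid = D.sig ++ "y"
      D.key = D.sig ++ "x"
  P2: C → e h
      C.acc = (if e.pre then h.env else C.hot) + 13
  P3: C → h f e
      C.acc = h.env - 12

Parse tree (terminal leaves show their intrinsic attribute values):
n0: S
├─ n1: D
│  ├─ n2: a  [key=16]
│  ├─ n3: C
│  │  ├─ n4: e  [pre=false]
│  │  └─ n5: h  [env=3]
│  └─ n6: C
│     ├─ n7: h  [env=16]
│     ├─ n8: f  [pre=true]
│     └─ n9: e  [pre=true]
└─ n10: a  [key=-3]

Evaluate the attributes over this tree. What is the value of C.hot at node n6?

-5

1. n1.sig = "wm"  ["wm"]
2. n2.key = 16  [terminal]
3. n3.hot = 8  [a.key * -1 + 24]
4. n3.tag = "wmz"  [D.sig ++ "z"]
5. n3.wid = "wmx"  [D.sig ++ "x"]
6. n4.pre = false  [terminal]
7. n5.env = 3  [terminal]
8. n3.acc = 21  [(if e.pre then h.env else C.hot) + 13]
9. n6.hot = -5  [C₀.acc - 26]
10. n6.tag = "uu"  ["uu"]
11. n6.wid = "wmy"  [D.sig ++ "y"]
12. n7.env = 16  [terminal]
13. n8.pre = true  [terminal]
14. n9.pre = true  [terminal]
15. n6.acc = 4  [h.env - 12]
16. n1.key = "wmx"  [D.sig ++ "x"]
17. n10.key = -3  [terminal]
18. n0.fin = true  [a.key > -4]
19. n0.ok = 20  [20]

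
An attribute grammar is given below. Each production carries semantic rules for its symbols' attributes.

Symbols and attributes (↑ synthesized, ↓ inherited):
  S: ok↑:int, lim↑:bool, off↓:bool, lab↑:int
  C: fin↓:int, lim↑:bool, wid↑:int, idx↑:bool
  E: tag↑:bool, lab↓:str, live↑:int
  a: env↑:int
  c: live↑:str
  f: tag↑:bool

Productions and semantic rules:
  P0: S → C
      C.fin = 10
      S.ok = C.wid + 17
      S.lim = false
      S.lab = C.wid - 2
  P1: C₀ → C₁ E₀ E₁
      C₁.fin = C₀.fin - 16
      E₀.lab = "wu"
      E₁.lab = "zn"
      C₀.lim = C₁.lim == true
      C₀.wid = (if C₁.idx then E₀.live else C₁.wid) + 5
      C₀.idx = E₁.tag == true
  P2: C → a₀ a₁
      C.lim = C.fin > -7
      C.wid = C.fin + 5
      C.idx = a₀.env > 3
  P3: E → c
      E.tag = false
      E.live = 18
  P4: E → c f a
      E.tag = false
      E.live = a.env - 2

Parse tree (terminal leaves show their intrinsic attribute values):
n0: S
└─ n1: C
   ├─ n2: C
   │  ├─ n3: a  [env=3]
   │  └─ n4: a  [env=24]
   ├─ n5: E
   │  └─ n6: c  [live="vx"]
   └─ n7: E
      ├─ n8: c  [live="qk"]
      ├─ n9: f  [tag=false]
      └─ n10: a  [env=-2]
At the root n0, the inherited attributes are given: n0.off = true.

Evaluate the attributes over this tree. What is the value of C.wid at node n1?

1. n0.off = true  [given at root]
2. n1.fin = 10  [10]
3. n2.fin = -6  [C₀.fin - 16]
4. n3.env = 3  [terminal]
5. n4.env = 24  [terminal]
6. n2.lim = true  [C.fin > -7]
7. n2.wid = -1  [C.fin + 5]
8. n2.idx = false  [a₀.env > 3]
9. n5.lab = "wu"  ["wu"]
10. n6.live = "vx"  [terminal]
11. n5.tag = false  [false]
12. n5.live = 18  [18]
13. n7.lab = "zn"  ["zn"]
14. n8.live = "qk"  [terminal]
15. n9.tag = false  [terminal]
16. n10.env = -2  [terminal]
17. n7.tag = false  [false]
18. n7.live = -4  [a.env - 2]
19. n1.lim = true  [C₁.lim == true]
20. n1.wid = 4  [(if C₁.idx then E₀.live else C₁.wid) + 5]
21. n1.idx = false  [E₁.tag == true]
22. n0.ok = 21  [C.wid + 17]
23. n0.lim = false  [false]
24. n0.lab = 2  [C.wid - 2]

4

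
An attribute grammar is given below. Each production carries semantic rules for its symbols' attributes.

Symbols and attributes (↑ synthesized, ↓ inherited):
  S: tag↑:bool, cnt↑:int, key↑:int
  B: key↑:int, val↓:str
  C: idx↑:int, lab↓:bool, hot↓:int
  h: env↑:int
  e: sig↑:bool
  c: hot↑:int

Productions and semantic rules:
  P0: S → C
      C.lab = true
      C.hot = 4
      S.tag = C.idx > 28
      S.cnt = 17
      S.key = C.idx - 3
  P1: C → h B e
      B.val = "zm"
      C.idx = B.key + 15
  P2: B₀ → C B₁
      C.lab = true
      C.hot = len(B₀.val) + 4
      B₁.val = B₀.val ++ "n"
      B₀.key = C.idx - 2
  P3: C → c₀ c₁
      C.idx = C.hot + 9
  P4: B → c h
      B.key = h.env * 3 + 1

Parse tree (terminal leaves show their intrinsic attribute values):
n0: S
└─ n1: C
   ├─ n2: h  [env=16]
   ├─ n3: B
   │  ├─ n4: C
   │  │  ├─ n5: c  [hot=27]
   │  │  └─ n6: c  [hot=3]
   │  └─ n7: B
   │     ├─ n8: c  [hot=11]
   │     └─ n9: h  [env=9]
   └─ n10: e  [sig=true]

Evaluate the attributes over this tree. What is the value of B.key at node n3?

13

1. n1.lab = true  [true]
2. n1.hot = 4  [4]
3. n2.env = 16  [terminal]
4. n3.val = "zm"  ["zm"]
5. n4.lab = true  [true]
6. n4.hot = 6  [len(B₀.val) + 4]
7. n5.hot = 27  [terminal]
8. n6.hot = 3  [terminal]
9. n4.idx = 15  [C.hot + 9]
10. n7.val = "zmn"  [B₀.val ++ "n"]
11. n8.hot = 11  [terminal]
12. n9.env = 9  [terminal]
13. n7.key = 28  [h.env * 3 + 1]
14. n3.key = 13  [C.idx - 2]
15. n10.sig = true  [terminal]
16. n1.idx = 28  [B.key + 15]
17. n0.tag = false  [C.idx > 28]
18. n0.cnt = 17  [17]
19. n0.key = 25  [C.idx - 3]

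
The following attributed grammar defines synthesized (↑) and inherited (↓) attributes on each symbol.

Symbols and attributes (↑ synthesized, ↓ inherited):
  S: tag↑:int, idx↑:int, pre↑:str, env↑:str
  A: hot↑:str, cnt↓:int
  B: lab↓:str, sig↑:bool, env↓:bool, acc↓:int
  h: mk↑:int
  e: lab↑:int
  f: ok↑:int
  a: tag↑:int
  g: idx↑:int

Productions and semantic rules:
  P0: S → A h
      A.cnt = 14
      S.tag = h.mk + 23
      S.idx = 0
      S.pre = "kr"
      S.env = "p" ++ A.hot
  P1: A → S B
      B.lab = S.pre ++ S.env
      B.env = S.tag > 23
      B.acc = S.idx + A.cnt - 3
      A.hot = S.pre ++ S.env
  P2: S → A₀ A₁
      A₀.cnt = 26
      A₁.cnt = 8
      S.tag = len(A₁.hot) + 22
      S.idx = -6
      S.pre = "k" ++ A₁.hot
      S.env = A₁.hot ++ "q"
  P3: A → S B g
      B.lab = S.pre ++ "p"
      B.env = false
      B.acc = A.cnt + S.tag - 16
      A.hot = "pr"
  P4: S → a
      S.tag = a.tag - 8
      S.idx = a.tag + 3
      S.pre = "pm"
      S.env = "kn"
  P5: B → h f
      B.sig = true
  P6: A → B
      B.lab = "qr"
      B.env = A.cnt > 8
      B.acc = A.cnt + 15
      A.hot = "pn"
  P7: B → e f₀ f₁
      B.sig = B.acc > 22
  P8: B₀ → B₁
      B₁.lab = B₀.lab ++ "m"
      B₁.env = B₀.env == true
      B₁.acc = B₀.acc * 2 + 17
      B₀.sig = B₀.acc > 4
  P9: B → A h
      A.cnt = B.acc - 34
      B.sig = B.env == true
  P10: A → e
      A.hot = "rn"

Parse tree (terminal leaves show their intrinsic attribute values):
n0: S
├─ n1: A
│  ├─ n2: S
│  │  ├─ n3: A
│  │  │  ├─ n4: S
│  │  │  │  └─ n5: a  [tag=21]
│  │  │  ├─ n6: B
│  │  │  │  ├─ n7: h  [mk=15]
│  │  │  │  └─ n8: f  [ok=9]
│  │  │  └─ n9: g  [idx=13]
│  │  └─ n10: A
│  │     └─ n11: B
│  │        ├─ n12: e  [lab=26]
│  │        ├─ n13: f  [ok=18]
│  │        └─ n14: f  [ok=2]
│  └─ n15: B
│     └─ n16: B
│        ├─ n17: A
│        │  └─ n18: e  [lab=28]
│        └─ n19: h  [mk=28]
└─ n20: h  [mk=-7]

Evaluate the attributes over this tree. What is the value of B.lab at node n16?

"kpnpnqm"

1. n1.cnt = 14  [14]
2. n3.cnt = 26  [26]
3. n5.tag = 21  [terminal]
4. n4.tag = 13  [a.tag - 8]
5. n4.idx = 24  [a.tag + 3]
6. n4.pre = "pm"  ["pm"]
7. n4.env = "kn"  ["kn"]
8. n6.lab = "pmp"  [S.pre ++ "p"]
9. n6.env = false  [false]
10. n6.acc = 23  [A.cnt + S.tag - 16]
11. n7.mk = 15  [terminal]
12. n8.ok = 9  [terminal]
13. n6.sig = true  [true]
14. n9.idx = 13  [terminal]
15. n3.hot = "pr"  ["pr"]
16. n10.cnt = 8  [8]
17. n11.lab = "qr"  ["qr"]
18. n11.env = false  [A.cnt > 8]
19. n11.acc = 23  [A.cnt + 15]
20. n12.lab = 26  [terminal]
21. n13.ok = 18  [terminal]
22. n14.ok = 2  [terminal]
23. n11.sig = true  [B.acc > 22]
24. n10.hot = "pn"  ["pn"]
25. n2.tag = 24  [len(A₁.hot) + 22]
26. n2.idx = -6  [-6]
27. n2.pre = "kpn"  ["k" ++ A₁.hot]
28. n2.env = "pnq"  [A₁.hot ++ "q"]
29. n15.lab = "kpnpnq"  [S.pre ++ S.env]
30. n15.env = true  [S.tag > 23]
31. n15.acc = 5  [S.idx + A.cnt - 3]
32. n16.lab = "kpnpnqm"  [B₀.lab ++ "m"]
33. n16.env = true  [B₀.env == true]
34. n16.acc = 27  [B₀.acc * 2 + 17]
35. n17.cnt = -7  [B.acc - 34]
36. n18.lab = 28  [terminal]
37. n17.hot = "rn"  ["rn"]
38. n19.mk = 28  [terminal]
39. n16.sig = true  [B.env == true]
40. n15.sig = true  [B₀.acc > 4]
41. n1.hot = "kpnpnq"  [S.pre ++ S.env]
42. n20.mk = -7  [terminal]
43. n0.tag = 16  [h.mk + 23]
44. n0.idx = 0  [0]
45. n0.pre = "kr"  ["kr"]
46. n0.env = "pkpnpnq"  ["p" ++ A.hot]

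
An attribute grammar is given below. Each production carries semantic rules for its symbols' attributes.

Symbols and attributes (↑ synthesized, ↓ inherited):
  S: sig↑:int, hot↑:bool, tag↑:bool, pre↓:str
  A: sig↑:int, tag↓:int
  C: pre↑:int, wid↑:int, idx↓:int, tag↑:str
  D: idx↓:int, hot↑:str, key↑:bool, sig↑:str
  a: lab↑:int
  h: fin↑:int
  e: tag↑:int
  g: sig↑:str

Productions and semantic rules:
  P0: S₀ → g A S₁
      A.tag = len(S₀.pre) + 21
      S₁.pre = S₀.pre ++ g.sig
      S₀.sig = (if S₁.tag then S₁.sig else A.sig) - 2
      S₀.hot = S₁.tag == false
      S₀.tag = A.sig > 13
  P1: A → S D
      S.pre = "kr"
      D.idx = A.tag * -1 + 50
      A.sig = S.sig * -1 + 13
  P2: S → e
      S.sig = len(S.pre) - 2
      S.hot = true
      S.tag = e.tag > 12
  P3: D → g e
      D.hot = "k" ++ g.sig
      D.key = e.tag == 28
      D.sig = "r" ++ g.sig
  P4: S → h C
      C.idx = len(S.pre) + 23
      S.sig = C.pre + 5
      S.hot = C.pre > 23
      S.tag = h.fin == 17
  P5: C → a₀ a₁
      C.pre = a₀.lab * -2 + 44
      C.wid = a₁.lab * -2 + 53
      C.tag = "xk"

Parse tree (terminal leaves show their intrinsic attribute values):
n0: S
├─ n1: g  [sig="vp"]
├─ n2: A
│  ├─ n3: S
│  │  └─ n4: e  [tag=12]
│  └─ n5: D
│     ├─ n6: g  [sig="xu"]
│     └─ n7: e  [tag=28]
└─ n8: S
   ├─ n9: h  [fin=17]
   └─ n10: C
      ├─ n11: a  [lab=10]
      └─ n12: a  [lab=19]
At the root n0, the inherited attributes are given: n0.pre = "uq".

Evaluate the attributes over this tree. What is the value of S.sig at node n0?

1. n0.pre = "uq"  [given at root]
2. n1.sig = "vp"  [terminal]
3. n2.tag = 23  [len(S₀.pre) + 21]
4. n3.pre = "kr"  ["kr"]
5. n4.tag = 12  [terminal]
6. n3.sig = 0  [len(S.pre) - 2]
7. n3.hot = true  [true]
8. n3.tag = false  [e.tag > 12]
9. n5.idx = 27  [A.tag * -1 + 50]
10. n6.sig = "xu"  [terminal]
11. n7.tag = 28  [terminal]
12. n5.hot = "kxu"  ["k" ++ g.sig]
13. n5.key = true  [e.tag == 28]
14. n5.sig = "rxu"  ["r" ++ g.sig]
15. n2.sig = 13  [S.sig * -1 + 13]
16. n8.pre = "uqvp"  [S₀.pre ++ g.sig]
17. n9.fin = 17  [terminal]
18. n10.idx = 27  [len(S.pre) + 23]
19. n11.lab = 10  [terminal]
20. n12.lab = 19  [terminal]
21. n10.pre = 24  [a₀.lab * -2 + 44]
22. n10.wid = 15  [a₁.lab * -2 + 53]
23. n10.tag = "xk"  ["xk"]
24. n8.sig = 29  [C.pre + 5]
25. n8.hot = true  [C.pre > 23]
26. n8.tag = true  [h.fin == 17]
27. n0.sig = 27  [(if S₁.tag then S₁.sig else A.sig) - 2]
28. n0.hot = false  [S₁.tag == false]
29. n0.tag = false  [A.sig > 13]

27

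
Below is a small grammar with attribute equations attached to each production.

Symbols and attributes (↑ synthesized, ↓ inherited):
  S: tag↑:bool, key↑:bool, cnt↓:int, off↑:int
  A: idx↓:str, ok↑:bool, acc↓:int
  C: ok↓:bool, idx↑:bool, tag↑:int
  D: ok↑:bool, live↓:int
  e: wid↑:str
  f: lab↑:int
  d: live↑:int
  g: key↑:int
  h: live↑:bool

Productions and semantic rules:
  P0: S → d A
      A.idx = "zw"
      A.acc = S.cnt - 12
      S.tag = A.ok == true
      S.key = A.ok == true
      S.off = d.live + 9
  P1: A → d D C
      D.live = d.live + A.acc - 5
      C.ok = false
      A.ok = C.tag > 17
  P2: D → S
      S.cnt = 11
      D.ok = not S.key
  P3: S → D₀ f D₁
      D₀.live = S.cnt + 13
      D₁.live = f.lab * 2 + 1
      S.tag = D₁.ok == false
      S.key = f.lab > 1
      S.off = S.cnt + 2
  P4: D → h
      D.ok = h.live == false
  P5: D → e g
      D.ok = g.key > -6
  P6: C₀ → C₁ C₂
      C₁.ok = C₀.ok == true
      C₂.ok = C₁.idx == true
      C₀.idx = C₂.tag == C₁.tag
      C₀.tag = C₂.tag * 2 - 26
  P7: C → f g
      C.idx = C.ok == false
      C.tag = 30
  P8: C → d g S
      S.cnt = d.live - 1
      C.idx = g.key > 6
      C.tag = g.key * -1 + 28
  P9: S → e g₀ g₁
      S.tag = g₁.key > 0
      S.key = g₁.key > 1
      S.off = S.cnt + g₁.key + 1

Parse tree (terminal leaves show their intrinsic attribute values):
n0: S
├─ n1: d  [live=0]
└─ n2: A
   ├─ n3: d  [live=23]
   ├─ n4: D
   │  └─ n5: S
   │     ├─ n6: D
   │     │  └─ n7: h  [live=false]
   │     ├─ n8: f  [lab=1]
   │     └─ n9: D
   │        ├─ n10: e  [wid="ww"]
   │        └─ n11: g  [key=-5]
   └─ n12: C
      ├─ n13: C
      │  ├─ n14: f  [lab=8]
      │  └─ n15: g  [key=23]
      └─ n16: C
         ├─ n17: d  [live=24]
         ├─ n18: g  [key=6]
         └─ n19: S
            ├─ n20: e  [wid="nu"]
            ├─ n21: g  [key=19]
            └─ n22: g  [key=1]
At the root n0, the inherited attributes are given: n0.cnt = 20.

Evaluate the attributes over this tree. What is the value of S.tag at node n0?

1. n0.cnt = 20  [given at root]
2. n1.live = 0  [terminal]
3. n2.idx = "zw"  ["zw"]
4. n2.acc = 8  [S.cnt - 12]
5. n3.live = 23  [terminal]
6. n4.live = 26  [d.live + A.acc - 5]
7. n5.cnt = 11  [11]
8. n6.live = 24  [S.cnt + 13]
9. n7.live = false  [terminal]
10. n6.ok = true  [h.live == false]
11. n8.lab = 1  [terminal]
12. n9.live = 3  [f.lab * 2 + 1]
13. n10.wid = "ww"  [terminal]
14. n11.key = -5  [terminal]
15. n9.ok = true  [g.key > -6]
16. n5.tag = false  [D₁.ok == false]
17. n5.key = false  [f.lab > 1]
18. n5.off = 13  [S.cnt + 2]
19. n4.ok = true  [not S.key]
20. n12.ok = false  [false]
21. n13.ok = false  [C₀.ok == true]
22. n14.lab = 8  [terminal]
23. n15.key = 23  [terminal]
24. n13.idx = true  [C.ok == false]
25. n13.tag = 30  [30]
26. n16.ok = true  [C₁.idx == true]
27. n17.live = 24  [terminal]
28. n18.key = 6  [terminal]
29. n19.cnt = 23  [d.live - 1]
30. n20.wid = "nu"  [terminal]
31. n21.key = 19  [terminal]
32. n22.key = 1  [terminal]
33. n19.tag = true  [g₁.key > 0]
34. n19.key = false  [g₁.key > 1]
35. n19.off = 25  [S.cnt + g₁.key + 1]
36. n16.idx = false  [g.key > 6]
37. n16.tag = 22  [g.key * -1 + 28]
38. n12.idx = false  [C₂.tag == C₁.tag]
39. n12.tag = 18  [C₂.tag * 2 - 26]
40. n2.ok = true  [C.tag > 17]
41. n0.tag = true  [A.ok == true]
42. n0.key = true  [A.ok == true]
43. n0.off = 9  [d.live + 9]

true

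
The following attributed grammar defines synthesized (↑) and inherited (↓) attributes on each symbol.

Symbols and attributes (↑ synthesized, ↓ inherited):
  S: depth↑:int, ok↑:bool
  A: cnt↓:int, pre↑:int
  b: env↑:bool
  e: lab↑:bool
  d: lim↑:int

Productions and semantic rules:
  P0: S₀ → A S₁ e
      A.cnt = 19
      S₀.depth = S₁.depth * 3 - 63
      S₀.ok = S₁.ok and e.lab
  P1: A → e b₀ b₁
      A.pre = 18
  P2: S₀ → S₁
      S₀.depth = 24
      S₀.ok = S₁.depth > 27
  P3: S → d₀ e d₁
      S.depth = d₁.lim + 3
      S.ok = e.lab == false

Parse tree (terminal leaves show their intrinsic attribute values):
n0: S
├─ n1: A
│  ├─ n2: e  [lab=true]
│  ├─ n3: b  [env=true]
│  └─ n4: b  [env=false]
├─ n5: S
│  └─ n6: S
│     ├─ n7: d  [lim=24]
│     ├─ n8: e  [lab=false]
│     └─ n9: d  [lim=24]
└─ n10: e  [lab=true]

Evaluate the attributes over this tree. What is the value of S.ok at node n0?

false

1. n1.cnt = 19  [19]
2. n2.lab = true  [terminal]
3. n3.env = true  [terminal]
4. n4.env = false  [terminal]
5. n1.pre = 18  [18]
6. n7.lim = 24  [terminal]
7. n8.lab = false  [terminal]
8. n9.lim = 24  [terminal]
9. n6.depth = 27  [d₁.lim + 3]
10. n6.ok = true  [e.lab == false]
11. n5.depth = 24  [24]
12. n5.ok = false  [S₁.depth > 27]
13. n10.lab = true  [terminal]
14. n0.depth = 9  [S₁.depth * 3 - 63]
15. n0.ok = false  [S₁.ok and e.lab]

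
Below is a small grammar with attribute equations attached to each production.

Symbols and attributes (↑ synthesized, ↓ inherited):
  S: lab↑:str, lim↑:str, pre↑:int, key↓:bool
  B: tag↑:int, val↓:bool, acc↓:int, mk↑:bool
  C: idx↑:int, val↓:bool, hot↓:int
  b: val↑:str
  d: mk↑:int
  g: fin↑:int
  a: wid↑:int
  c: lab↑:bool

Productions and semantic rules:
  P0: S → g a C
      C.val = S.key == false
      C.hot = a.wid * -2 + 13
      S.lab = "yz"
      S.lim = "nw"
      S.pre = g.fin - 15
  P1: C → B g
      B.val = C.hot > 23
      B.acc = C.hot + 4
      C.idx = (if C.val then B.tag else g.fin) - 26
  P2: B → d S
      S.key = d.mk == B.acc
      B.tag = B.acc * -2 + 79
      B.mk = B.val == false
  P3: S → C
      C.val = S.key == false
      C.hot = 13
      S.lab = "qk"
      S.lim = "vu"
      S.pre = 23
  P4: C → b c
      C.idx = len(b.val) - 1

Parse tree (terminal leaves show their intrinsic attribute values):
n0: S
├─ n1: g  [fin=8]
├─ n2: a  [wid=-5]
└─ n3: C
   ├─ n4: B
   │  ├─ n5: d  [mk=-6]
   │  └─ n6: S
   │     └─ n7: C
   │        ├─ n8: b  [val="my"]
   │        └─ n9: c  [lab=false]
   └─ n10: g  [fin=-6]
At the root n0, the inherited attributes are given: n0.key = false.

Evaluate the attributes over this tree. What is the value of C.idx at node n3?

-1

1. n0.key = false  [given at root]
2. n1.fin = 8  [terminal]
3. n2.wid = -5  [terminal]
4. n3.val = true  [S.key == false]
5. n3.hot = 23  [a.wid * -2 + 13]
6. n4.val = false  [C.hot > 23]
7. n4.acc = 27  [C.hot + 4]
8. n5.mk = -6  [terminal]
9. n6.key = false  [d.mk == B.acc]
10. n7.val = true  [S.key == false]
11. n7.hot = 13  [13]
12. n8.val = "my"  [terminal]
13. n9.lab = false  [terminal]
14. n7.idx = 1  [len(b.val) - 1]
15. n6.lab = "qk"  ["qk"]
16. n6.lim = "vu"  ["vu"]
17. n6.pre = 23  [23]
18. n4.tag = 25  [B.acc * -2 + 79]
19. n4.mk = true  [B.val == false]
20. n10.fin = -6  [terminal]
21. n3.idx = -1  [(if C.val then B.tag else g.fin) - 26]
22. n0.lab = "yz"  ["yz"]
23. n0.lim = "nw"  ["nw"]
24. n0.pre = -7  [g.fin - 15]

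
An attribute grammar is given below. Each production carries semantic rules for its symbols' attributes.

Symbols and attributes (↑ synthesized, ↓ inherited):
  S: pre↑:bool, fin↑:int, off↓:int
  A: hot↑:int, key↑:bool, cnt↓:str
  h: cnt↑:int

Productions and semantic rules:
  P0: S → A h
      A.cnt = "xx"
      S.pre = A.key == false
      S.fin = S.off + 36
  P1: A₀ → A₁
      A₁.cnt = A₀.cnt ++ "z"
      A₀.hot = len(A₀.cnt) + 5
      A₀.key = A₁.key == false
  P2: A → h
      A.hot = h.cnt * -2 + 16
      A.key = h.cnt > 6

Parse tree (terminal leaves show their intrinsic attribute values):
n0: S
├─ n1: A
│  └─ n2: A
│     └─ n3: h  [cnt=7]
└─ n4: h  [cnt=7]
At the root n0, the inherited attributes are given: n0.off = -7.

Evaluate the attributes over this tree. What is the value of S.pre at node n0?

true

1. n0.off = -7  [given at root]
2. n1.cnt = "xx"  ["xx"]
3. n2.cnt = "xxz"  [A₀.cnt ++ "z"]
4. n3.cnt = 7  [terminal]
5. n2.hot = 2  [h.cnt * -2 + 16]
6. n2.key = true  [h.cnt > 6]
7. n1.hot = 7  [len(A₀.cnt) + 5]
8. n1.key = false  [A₁.key == false]
9. n4.cnt = 7  [terminal]
10. n0.pre = true  [A.key == false]
11. n0.fin = 29  [S.off + 36]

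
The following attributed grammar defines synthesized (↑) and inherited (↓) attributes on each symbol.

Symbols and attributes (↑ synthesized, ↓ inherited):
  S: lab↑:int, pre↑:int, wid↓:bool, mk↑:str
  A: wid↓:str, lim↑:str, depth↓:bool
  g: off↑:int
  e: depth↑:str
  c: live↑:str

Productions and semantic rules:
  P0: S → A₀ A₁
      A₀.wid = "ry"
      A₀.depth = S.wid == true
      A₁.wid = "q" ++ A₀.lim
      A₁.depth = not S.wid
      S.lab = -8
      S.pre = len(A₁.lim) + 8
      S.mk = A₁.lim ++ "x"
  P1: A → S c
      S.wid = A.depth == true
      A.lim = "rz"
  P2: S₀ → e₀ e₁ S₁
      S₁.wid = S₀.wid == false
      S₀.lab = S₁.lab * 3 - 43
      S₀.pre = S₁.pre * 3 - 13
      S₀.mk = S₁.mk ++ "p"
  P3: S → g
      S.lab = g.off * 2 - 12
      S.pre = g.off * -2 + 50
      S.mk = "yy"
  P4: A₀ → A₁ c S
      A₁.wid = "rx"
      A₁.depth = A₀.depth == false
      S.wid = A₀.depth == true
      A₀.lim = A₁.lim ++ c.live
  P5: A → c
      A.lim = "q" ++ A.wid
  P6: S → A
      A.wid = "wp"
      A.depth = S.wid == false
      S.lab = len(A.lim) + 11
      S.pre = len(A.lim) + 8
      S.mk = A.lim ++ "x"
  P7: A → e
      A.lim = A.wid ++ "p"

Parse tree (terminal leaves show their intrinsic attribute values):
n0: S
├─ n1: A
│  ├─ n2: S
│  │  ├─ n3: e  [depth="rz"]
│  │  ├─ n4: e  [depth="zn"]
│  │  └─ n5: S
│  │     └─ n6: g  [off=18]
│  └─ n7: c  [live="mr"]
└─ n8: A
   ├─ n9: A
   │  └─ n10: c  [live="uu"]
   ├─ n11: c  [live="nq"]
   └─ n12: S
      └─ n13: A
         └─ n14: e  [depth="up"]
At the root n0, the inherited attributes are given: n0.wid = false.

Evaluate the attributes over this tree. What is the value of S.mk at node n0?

"qrxnqx"

1. n0.wid = false  [given at root]
2. n1.wid = "ry"  ["ry"]
3. n1.depth = false  [S.wid == true]
4. n2.wid = false  [A.depth == true]
5. n3.depth = "rz"  [terminal]
6. n4.depth = "zn"  [terminal]
7. n5.wid = true  [S₀.wid == false]
8. n6.off = 18  [terminal]
9. n5.lab = 24  [g.off * 2 - 12]
10. n5.pre = 14  [g.off * -2 + 50]
11. n5.mk = "yy"  ["yy"]
12. n2.lab = 29  [S₁.lab * 3 - 43]
13. n2.pre = 29  [S₁.pre * 3 - 13]
14. n2.mk = "yyp"  [S₁.mk ++ "p"]
15. n7.live = "mr"  [terminal]
16. n1.lim = "rz"  ["rz"]
17. n8.wid = "qrz"  ["q" ++ A₀.lim]
18. n8.depth = true  [not S.wid]
19. n9.wid = "rx"  ["rx"]
20. n9.depth = false  [A₀.depth == false]
21. n10.live = "uu"  [terminal]
22. n9.lim = "qrx"  ["q" ++ A.wid]
23. n11.live = "nq"  [terminal]
24. n12.wid = true  [A₀.depth == true]
25. n13.wid = "wp"  ["wp"]
26. n13.depth = false  [S.wid == false]
27. n14.depth = "up"  [terminal]
28. n13.lim = "wpp"  [A.wid ++ "p"]
29. n12.lab = 14  [len(A.lim) + 11]
30. n12.pre = 11  [len(A.lim) + 8]
31. n12.mk = "wppx"  [A.lim ++ "x"]
32. n8.lim = "qrxnq"  [A₁.lim ++ c.live]
33. n0.lab = -8  [-8]
34. n0.pre = 13  [len(A₁.lim) + 8]
35. n0.mk = "qrxnqx"  [A₁.lim ++ "x"]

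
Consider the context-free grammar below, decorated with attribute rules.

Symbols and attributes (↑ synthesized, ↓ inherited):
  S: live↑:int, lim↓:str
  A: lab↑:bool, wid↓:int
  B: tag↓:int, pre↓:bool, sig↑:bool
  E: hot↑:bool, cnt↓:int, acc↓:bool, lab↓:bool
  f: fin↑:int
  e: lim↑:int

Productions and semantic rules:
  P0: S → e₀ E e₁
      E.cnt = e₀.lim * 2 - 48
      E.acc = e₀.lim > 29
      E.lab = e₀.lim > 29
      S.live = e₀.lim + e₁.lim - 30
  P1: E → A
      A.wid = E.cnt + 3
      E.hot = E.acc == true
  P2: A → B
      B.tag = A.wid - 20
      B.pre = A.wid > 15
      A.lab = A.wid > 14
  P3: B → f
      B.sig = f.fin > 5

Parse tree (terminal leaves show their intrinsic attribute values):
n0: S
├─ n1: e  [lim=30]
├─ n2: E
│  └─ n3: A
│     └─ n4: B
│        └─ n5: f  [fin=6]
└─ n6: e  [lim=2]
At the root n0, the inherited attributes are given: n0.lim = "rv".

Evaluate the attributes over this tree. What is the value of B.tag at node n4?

1. n0.lim = "rv"  [given at root]
2. n1.lim = 30  [terminal]
3. n2.cnt = 12  [e₀.lim * 2 - 48]
4. n2.acc = true  [e₀.lim > 29]
5. n2.lab = true  [e₀.lim > 29]
6. n3.wid = 15  [E.cnt + 3]
7. n4.tag = -5  [A.wid - 20]
8. n4.pre = false  [A.wid > 15]
9. n5.fin = 6  [terminal]
10. n4.sig = true  [f.fin > 5]
11. n3.lab = true  [A.wid > 14]
12. n2.hot = true  [E.acc == true]
13. n6.lim = 2  [terminal]
14. n0.live = 2  [e₀.lim + e₁.lim - 30]

-5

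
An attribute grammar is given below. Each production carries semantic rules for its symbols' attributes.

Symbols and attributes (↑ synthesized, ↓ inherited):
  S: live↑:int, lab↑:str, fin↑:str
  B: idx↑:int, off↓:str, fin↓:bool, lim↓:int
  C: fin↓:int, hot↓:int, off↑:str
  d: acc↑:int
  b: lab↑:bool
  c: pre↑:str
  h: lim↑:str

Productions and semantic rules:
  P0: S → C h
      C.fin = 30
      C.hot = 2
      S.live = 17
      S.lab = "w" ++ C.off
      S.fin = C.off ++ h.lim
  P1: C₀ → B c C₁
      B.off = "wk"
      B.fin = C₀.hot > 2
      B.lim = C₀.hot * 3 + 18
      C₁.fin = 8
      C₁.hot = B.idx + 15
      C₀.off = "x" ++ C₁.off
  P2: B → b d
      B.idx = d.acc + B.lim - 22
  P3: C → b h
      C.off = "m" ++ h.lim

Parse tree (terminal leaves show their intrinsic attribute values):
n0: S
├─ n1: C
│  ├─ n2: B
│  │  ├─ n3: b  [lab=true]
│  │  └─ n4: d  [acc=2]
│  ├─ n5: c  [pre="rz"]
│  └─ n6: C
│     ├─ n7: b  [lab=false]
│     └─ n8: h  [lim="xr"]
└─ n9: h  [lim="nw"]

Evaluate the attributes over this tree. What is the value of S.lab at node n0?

1. n1.fin = 30  [30]
2. n1.hot = 2  [2]
3. n2.off = "wk"  ["wk"]
4. n2.fin = false  [C₀.hot > 2]
5. n2.lim = 24  [C₀.hot * 3 + 18]
6. n3.lab = true  [terminal]
7. n4.acc = 2  [terminal]
8. n2.idx = 4  [d.acc + B.lim - 22]
9. n5.pre = "rz"  [terminal]
10. n6.fin = 8  [8]
11. n6.hot = 19  [B.idx + 15]
12. n7.lab = false  [terminal]
13. n8.lim = "xr"  [terminal]
14. n6.off = "mxr"  ["m" ++ h.lim]
15. n1.off = "xmxr"  ["x" ++ C₁.off]
16. n9.lim = "nw"  [terminal]
17. n0.live = 17  [17]
18. n0.lab = "wxmxr"  ["w" ++ C.off]
19. n0.fin = "xmxrnw"  [C.off ++ h.lim]

"wxmxr"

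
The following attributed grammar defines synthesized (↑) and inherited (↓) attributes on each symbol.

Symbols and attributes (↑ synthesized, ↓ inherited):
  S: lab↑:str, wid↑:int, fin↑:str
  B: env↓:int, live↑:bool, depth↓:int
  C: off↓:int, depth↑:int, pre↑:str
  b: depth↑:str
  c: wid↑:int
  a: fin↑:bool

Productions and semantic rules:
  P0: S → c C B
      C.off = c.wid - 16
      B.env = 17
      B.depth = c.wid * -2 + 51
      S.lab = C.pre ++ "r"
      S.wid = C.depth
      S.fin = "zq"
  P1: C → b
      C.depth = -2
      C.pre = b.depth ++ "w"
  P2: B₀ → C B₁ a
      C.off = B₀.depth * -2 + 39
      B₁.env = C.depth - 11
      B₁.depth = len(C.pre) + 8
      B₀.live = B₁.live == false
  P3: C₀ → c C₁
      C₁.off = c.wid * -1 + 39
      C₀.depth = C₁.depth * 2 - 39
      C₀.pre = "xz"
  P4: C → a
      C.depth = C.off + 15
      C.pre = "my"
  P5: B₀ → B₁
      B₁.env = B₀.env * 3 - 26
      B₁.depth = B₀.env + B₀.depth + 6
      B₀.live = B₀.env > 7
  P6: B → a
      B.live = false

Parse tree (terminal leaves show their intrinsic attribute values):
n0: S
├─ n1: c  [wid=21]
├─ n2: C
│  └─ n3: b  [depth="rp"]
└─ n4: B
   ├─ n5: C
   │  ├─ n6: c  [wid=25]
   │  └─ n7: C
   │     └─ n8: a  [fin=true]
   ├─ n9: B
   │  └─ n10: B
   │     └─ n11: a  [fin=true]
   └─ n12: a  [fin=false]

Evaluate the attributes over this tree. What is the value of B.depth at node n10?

24

1. n1.wid = 21  [terminal]
2. n2.off = 5  [c.wid - 16]
3. n3.depth = "rp"  [terminal]
4. n2.depth = -2  [-2]
5. n2.pre = "rpw"  [b.depth ++ "w"]
6. n4.env = 17  [17]
7. n4.depth = 9  [c.wid * -2 + 51]
8. n5.off = 21  [B₀.depth * -2 + 39]
9. n6.wid = 25  [terminal]
10. n7.off = 14  [c.wid * -1 + 39]
11. n8.fin = true  [terminal]
12. n7.depth = 29  [C.off + 15]
13. n7.pre = "my"  ["my"]
14. n5.depth = 19  [C₁.depth * 2 - 39]
15. n5.pre = "xz"  ["xz"]
16. n9.env = 8  [C.depth - 11]
17. n9.depth = 10  [len(C.pre) + 8]
18. n10.env = -2  [B₀.env * 3 - 26]
19. n10.depth = 24  [B₀.env + B₀.depth + 6]
20. n11.fin = true  [terminal]
21. n10.live = false  [false]
22. n9.live = true  [B₀.env > 7]
23. n12.fin = false  [terminal]
24. n4.live = false  [B₁.live == false]
25. n0.lab = "rpwr"  [C.pre ++ "r"]
26. n0.wid = -2  [C.depth]
27. n0.fin = "zq"  ["zq"]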